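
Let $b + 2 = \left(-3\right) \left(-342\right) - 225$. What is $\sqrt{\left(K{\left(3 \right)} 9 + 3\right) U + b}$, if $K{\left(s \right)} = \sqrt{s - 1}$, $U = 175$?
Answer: $\sqrt{1324 + 1575 \sqrt{2}} \approx 59.594$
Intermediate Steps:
$K{\left(s \right)} = \sqrt{-1 + s}$
$b = 799$ ($b = -2 - -801 = -2 + \left(1026 - 225\right) = -2 + 801 = 799$)
$\sqrt{\left(K{\left(3 \right)} 9 + 3\right) U + b} = \sqrt{\left(\sqrt{-1 + 3} \cdot 9 + 3\right) 175 + 799} = \sqrt{\left(\sqrt{2} \cdot 9 + 3\right) 175 + 799} = \sqrt{\left(9 \sqrt{2} + 3\right) 175 + 799} = \sqrt{\left(3 + 9 \sqrt{2}\right) 175 + 799} = \sqrt{\left(525 + 1575 \sqrt{2}\right) + 799} = \sqrt{1324 + 1575 \sqrt{2}}$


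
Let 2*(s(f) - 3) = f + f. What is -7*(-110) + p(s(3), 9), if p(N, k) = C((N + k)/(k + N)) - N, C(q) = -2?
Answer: 762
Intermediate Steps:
s(f) = 3 + f (s(f) = 3 + (f + f)/2 = 3 + (2*f)/2 = 3 + f)
p(N, k) = -2 - N
-7*(-110) + p(s(3), 9) = -7*(-110) + (-2 - (3 + 3)) = 770 + (-2 - 1*6) = 770 + (-2 - 6) = 770 - 8 = 762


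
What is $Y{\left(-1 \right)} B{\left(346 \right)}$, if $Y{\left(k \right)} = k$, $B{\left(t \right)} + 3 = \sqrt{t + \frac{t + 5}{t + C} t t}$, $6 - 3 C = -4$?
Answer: $3 - \frac{\sqrt{8280742918}}{262} \approx -344.32$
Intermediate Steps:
$C = \frac{10}{3}$ ($C = 2 - - \frac{4}{3} = 2 + \frac{4}{3} = \frac{10}{3} \approx 3.3333$)
$B{\left(t \right)} = -3 + \sqrt{t + \frac{t^{2} \left(5 + t\right)}{\frac{10}{3} + t}}$ ($B{\left(t \right)} = -3 + \sqrt{t + \frac{t + 5}{t + \frac{10}{3}} t t} = -3 + \sqrt{t + \frac{5 + t}{\frac{10}{3} + t} t t} = -3 + \sqrt{t + \frac{t \left(5 + t\right)}{\frac{10}{3} + t} t} = -3 + \sqrt{t + \frac{t^{2} \left(5 + t\right)}{\frac{10}{3} + t}}$)
$Y{\left(-1 \right)} B{\left(346 \right)} = - (-3 + \sqrt{\frac{346 \left(10 + 3 \cdot 346^{2} + 18 \cdot 346\right)}{10 + 3 \cdot 346}}) = - (-3 + \sqrt{\frac{346 \left(10 + 3 \cdot 119716 + 6228\right)}{10 + 1038}}) = - (-3 + \sqrt{\frac{346 \left(10 + 359148 + 6228\right)}{1048}}) = - (-3 + \sqrt{346 \cdot \frac{1}{1048} \cdot 365386}) = - (-3 + \sqrt{\frac{31605889}{262}}) = - (-3 + \frac{\sqrt{8280742918}}{262}) = 3 - \frac{\sqrt{8280742918}}{262}$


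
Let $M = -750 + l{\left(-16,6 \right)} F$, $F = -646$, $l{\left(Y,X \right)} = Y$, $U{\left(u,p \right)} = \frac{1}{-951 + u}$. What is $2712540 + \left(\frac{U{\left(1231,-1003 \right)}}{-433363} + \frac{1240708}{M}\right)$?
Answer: $\frac{1577662716801456567}{581590480520} \approx 2.7127 \cdot 10^{6}$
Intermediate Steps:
$M = 9586$ ($M = -750 - -10336 = -750 + 10336 = 9586$)
$2712540 + \left(\frac{U{\left(1231,-1003 \right)}}{-433363} + \frac{1240708}{M}\right) = 2712540 + \left(\frac{1}{\left(-951 + 1231\right) \left(-433363\right)} + \frac{1240708}{9586}\right) = 2712540 + \left(\frac{1}{280} \left(- \frac{1}{433363}\right) + 1240708 \cdot \frac{1}{9586}\right) = 2712540 + \left(\frac{1}{280} \left(- \frac{1}{433363}\right) + \frac{620354}{4793}\right) = 2712540 + \left(- \frac{1}{121341640} + \frac{620354}{4793}\right) = 2712540 + \frac{75274771735767}{581590480520} = \frac{1577662716801456567}{581590480520}$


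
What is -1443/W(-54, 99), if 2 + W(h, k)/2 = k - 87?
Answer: -1443/20 ≈ -72.150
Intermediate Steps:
W(h, k) = -178 + 2*k (W(h, k) = -4 + 2*(k - 87) = -4 + 2*(-87 + k) = -4 + (-174 + 2*k) = -178 + 2*k)
-1443/W(-54, 99) = -1443/(-178 + 2*99) = -1443/(-178 + 198) = -1443/20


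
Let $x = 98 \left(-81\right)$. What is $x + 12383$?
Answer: $4445$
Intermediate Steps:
$x = -7938$
$x + 12383 = -7938 + 12383 = 4445$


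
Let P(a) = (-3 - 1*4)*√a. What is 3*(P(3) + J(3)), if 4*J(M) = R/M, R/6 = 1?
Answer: 3/2 - 21*√3 ≈ -34.873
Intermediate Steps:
R = 6 (R = 6*1 = 6)
J(M) = 3/(2*M) (J(M) = (6/M)/4 = 3/(2*M))
P(a) = -7*√a (P(a) = (-3 - 4)*√a = -7*√a)
3*(P(3) + J(3)) = 3*(-7*√3 + (3/2)/3) = 3*(-7*√3 + (3/2)*(⅓)) = 3*(-7*√3 + ½) = 3*(½ - 7*√3) = 3/2 - 21*√3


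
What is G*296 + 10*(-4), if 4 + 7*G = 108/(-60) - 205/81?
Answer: -158872/405 ≈ -392.28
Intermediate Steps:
G = -482/405 (G = -4/7 + (108/(-60) - 205/81)/7 = -4/7 + (108*(-1/60) - 205*1/81)/7 = -4/7 + (-9/5 - 205/81)/7 = -4/7 + (1/7)*(-1754/405) = -4/7 - 1754/2835 = -482/405 ≈ -1.1901)
G*296 + 10*(-4) = -482/405*296 + 10*(-4) = -142672/405 - 40 = -158872/405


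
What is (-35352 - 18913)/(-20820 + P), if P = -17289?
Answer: 54265/38109 ≈ 1.4239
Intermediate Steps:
(-35352 - 18913)/(-20820 + P) = (-35352 - 18913)/(-20820 - 17289) = -54265/(-38109) = -54265*(-1/38109) = 54265/38109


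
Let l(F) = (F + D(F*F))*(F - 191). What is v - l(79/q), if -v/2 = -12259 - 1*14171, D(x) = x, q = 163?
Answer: 229516976792/4330747 ≈ 52997.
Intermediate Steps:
v = 52860 (v = -2*(-12259 - 1*14171) = -2*(-12259 - 14171) = -2*(-26430) = 52860)
l(F) = (-191 + F)*(F + F²) (l(F) = (F + F*F)*(F - 191) = (F + F²)*(-191 + F) = (-191 + F)*(F + F²))
v - l(79/q) = 52860 - 79/163*(-191 + (79/163)² - 15010/163) = 52860 - 79*(1/163)*(-191 + (79*(1/163))² - 15010/163) = 52860 - 79*(-191 + (79/163)² - 190*79/163)/163 = 52860 - 79*(-191 + 6241/26569 - 15010/163)/163 = 52860 - 79*(-7515068)/(163*26569) = 52860 - 1*(-593690372/4330747) = 52860 + 593690372/4330747 = 229516976792/4330747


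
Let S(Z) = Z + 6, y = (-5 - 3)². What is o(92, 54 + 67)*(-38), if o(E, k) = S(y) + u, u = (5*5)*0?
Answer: -2660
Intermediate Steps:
y = 64 (y = (-8)² = 64)
S(Z) = 6 + Z
u = 0 (u = 25*0 = 0)
o(E, k) = 70 (o(E, k) = (6 + 64) + 0 = 70 + 0 = 70)
o(92, 54 + 67)*(-38) = 70*(-38) = -2660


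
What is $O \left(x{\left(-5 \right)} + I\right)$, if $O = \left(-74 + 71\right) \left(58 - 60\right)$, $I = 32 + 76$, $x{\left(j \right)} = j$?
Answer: $618$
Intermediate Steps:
$I = 108$
$O = 6$ ($O = \left(-3\right) \left(-2\right) = 6$)
$O \left(x{\left(-5 \right)} + I\right) = 6 \left(-5 + 108\right) = 6 \cdot 103 = 618$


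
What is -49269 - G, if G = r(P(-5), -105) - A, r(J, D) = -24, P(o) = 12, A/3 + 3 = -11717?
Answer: -84405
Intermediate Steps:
A = -35160 (A = -9 + 3*(-11717) = -9 - 35151 = -35160)
G = 35136 (G = -24 - 1*(-35160) = -24 + 35160 = 35136)
-49269 - G = -49269 - 1*35136 = -49269 - 35136 = -84405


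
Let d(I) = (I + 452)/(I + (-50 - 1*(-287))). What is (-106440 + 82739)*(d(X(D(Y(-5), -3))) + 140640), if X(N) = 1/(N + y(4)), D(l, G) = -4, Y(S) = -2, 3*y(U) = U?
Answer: -6310038887233/1893 ≈ -3.3334e+9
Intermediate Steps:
y(U) = U/3
X(N) = 1/(4/3 + N) (X(N) = 1/(N + (1/3)*4) = 1/(N + 4/3) = 1/(4/3 + N))
d(I) = (452 + I)/(237 + I) (d(I) = (452 + I)/(I + (-50 + 287)) = (452 + I)/(I + 237) = (452 + I)/(237 + I))
(-106440 + 82739)*(d(X(D(Y(-5), -3))) + 140640) = (-106440 + 82739)*((452 + 3/(4 + 3*(-4)))/(237 + 3/(4 + 3*(-4))) + 140640) = -23701*((452 + 3/(4 - 12))/(237 + 3/(4 - 12)) + 140640) = -23701*((452 + 3/(-8))/(237 + 3/(-8)) + 140640) = -23701*((452 + 3*(-1/8))/(237 + 3*(-1/8)) + 140640) = -23701*((452 - 3/8)/(237 - 3/8) + 140640) = -23701*((3613/8)/(1893/8) + 140640) = -23701*((8/1893)*(3613/8) + 140640) = -23701*(3613/1893 + 140640) = -23701*266235133/1893 = -6310038887233/1893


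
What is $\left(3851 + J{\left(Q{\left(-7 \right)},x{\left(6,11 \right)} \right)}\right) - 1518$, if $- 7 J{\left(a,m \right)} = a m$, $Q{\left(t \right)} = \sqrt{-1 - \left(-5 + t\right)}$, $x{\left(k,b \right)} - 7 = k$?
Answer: $2333 - \frac{13 \sqrt{11}}{7} \approx 2326.8$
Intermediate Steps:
$x{\left(k,b \right)} = 7 + k$
$Q{\left(t \right)} = \sqrt{4 - t}$
$J{\left(a,m \right)} = - \frac{a m}{7}$
$\left(3851 + J{\left(Q{\left(-7 \right)},x{\left(6,11 \right)} \right)}\right) - 1518 = \left(3851 - \frac{\sqrt{4 - -7} \left(7 + 6\right)}{7}\right) - 1518 = \left(3851 - \frac{1}{7} \sqrt{4 + 7} \cdot 13\right) - 1518 = \left(3851 - \frac{1}{7} \sqrt{11} \cdot 13\right) - 1518 = \left(3851 - \frac{13 \sqrt{11}}{7}\right) - 1518 = 2333 - \frac{13 \sqrt{11}}{7}$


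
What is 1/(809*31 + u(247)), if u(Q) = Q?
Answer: 1/25326 ≈ 3.9485e-5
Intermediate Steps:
1/(809*31 + u(247)) = 1/(809*31 + 247) = 1/(25079 + 247) = 1/25326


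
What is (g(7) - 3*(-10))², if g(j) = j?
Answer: 1369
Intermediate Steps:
(g(7) - 3*(-10))² = (7 - 3*(-10))² = (7 + 30)² = 37² = 1369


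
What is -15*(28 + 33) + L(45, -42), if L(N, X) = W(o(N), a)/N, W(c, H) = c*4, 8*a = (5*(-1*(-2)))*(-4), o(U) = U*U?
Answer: -735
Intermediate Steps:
o(U) = U²
a = -5 (a = ((5*(-1*(-2)))*(-4))/8 = ((5*2)*(-4))/8 = (10*(-4))/8 = (⅛)*(-40) = -5)
W(c, H) = 4*c
L(N, X) = 4*N (L(N, X) = (4*N²)/N = 4*N)
-15*(28 + 33) + L(45, -42) = -15*(28 + 33) + 4*45 = -15*61 + 180 = -915 + 180 = -735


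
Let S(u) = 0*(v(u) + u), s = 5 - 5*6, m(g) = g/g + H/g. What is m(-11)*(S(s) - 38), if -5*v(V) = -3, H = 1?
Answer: -380/11 ≈ -34.545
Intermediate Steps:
m(g) = 1 + 1/g (m(g) = g/g + 1/g = 1 + 1/g)
s = -25 (s = 5 - 30 = -25)
v(V) = ⅗ (v(V) = -⅕*(-3) = ⅗)
S(u) = 0 (S(u) = 0*(⅗ + u) = 0)
m(-11)*(S(s) - 38) = ((1 - 11)/(-11))*(0 - 38) = -1/11*(-10)*(-38) = (10/11)*(-38) = -380/11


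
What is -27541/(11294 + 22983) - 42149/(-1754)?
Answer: 1396434359/60121858 ≈ 23.227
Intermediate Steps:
-27541/(11294 + 22983) - 42149/(-1754) = -27541/34277 - 42149*(-1/1754) = -27541*1/34277 + 42149/1754 = -27541/34277 + 42149/1754 = 1396434359/60121858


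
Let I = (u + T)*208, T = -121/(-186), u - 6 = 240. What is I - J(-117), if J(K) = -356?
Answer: 4804316/93 ≈ 51659.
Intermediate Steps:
u = 246 (u = 6 + 240 = 246)
T = 121/186 (T = -121*(-1/186) = 121/186 ≈ 0.65054)
I = 4771208/93 (I = (246 + 121/186)*208 = (45877/186)*208 = 4771208/93 ≈ 51303.)
I - J(-117) = 4771208/93 - 1*(-356) = 4771208/93 + 356 = 4804316/93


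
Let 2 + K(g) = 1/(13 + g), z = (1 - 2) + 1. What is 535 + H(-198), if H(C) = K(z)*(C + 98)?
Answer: 9455/13 ≈ 727.31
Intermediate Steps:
z = 0 (z = -1 + 1 = 0)
K(g) = -2 + 1/(13 + g)
H(C) = -2450/13 - 25*C/13 (H(C) = ((-25 - 2*0)/(13 + 0))*(C + 98) = ((-25 + 0)/13)*(98 + C) = ((1/13)*(-25))*(98 + C) = -25*(98 + C)/13 = -2450/13 - 25*C/13)
535 + H(-198) = 535 + (-2450/13 - 25/13*(-198)) = 535 + (-2450/13 + 4950/13) = 535 + 2500/13 = 9455/13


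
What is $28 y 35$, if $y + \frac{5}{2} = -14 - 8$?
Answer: $-24010$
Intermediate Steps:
$y = - \frac{49}{2}$ ($y = - \frac{5}{2} - 22 = - \frac{49}{2} \approx -24.5$)
$28 y 35 = 28 \left(- \frac{49}{2}\right) 35 = \left(-686\right) 35 = -24010$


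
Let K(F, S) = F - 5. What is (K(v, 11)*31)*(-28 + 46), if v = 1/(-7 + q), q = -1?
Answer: -11439/4 ≈ -2859.8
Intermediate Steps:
v = -1/8 (v = 1/(-7 - 1) = 1/(-8) = -1/8 ≈ -0.12500)
K(F, S) = -5 + F
(K(v, 11)*31)*(-28 + 46) = ((-5 - 1/8)*31)*(-28 + 46) = -41/8*31*18 = -1271/8*18 = -11439/4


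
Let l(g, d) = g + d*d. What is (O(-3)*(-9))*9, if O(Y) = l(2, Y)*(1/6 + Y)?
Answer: 5049/2 ≈ 2524.5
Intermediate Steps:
l(g, d) = g + d²
O(Y) = (2 + Y²)*(⅙ + Y) (O(Y) = (2 + Y²)*(1/6 + Y) = (2 + Y²)*(⅙ + Y))
(O(-3)*(-9))*9 = (((1 + 6*(-3))*(2 + (-3)²)/6)*(-9))*9 = (((1 - 18)*(2 + 9)/6)*(-9))*9 = (((⅙)*(-17)*11)*(-9))*9 = -187/6*(-9)*9 = (561/2)*9 = 5049/2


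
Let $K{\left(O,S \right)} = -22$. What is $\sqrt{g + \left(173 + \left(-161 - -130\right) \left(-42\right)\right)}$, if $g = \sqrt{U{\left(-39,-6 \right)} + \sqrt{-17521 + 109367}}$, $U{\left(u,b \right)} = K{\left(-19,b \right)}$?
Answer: $\sqrt{1475 + \sqrt{-22 + \sqrt{91846}}} \approx 38.623$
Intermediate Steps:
$U{\left(u,b \right)} = -22$
$g = \sqrt{-22 + \sqrt{91846}}$ ($g = \sqrt{-22 + \sqrt{-17521 + 109367}} = \sqrt{-22 + \sqrt{91846}} \approx 16.765$)
$\sqrt{g + \left(173 + \left(-161 - -130\right) \left(-42\right)\right)} = \sqrt{\sqrt{-22 + \sqrt{91846}} + \left(173 + \left(-161 - -130\right) \left(-42\right)\right)} = \sqrt{\sqrt{-22 + \sqrt{91846}} + \left(173 + \left(-161 + 130\right) \left(-42\right)\right)} = \sqrt{\sqrt{-22 + \sqrt{91846}} + \left(173 - -1302\right)} = \sqrt{\sqrt{-22 + \sqrt{91846}} + \left(173 + 1302\right)} = \sqrt{\sqrt{-22 + \sqrt{91846}} + 1475} = \sqrt{1475 + \sqrt{-22 + \sqrt{91846}}}$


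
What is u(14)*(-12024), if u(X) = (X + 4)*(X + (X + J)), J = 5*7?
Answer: -13635216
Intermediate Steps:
J = 35
u(X) = (4 + X)*(35 + 2*X) (u(X) = (X + 4)*(X + (X + 35)) = (4 + X)*(X + (35 + X)) = (4 + X)*(35 + 2*X))
u(14)*(-12024) = (140 + 2*14² + 43*14)*(-12024) = (140 + 2*196 + 602)*(-12024) = (140 + 392 + 602)*(-12024) = 1134*(-12024) = -13635216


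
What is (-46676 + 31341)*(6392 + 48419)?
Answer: -840526685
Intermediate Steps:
(-46676 + 31341)*(6392 + 48419) = -15335*54811 = -840526685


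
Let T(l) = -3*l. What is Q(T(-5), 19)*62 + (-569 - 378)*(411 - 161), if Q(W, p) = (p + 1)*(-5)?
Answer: -242950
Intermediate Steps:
Q(W, p) = -5 - 5*p (Q(W, p) = (1 + p)*(-5) = -5 - 5*p)
Q(T(-5), 19)*62 + (-569 - 378)*(411 - 161) = (-5 - 5*19)*62 + (-569 - 378)*(411 - 161) = (-5 - 95)*62 - 947*250 = -100*62 - 236750 = -6200 - 236750 = -242950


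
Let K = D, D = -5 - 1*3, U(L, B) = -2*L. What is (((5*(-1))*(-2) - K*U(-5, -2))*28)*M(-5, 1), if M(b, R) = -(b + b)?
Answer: 25200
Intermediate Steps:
M(b, R) = -2*b
D = -8 (D = -5 - 3 = -8)
K = -8
(((5*(-1))*(-2) - K*U(-5, -2))*28)*M(-5, 1) = (((5*(-1))*(-2) - (-8)*(-2*(-5)))*28)*(-2*(-5)) = ((-5*(-2) - (-8)*10)*28)*10 = ((10 - 1*(-80))*28)*10 = ((10 + 80)*28)*10 = (90*28)*10 = 2520*10 = 25200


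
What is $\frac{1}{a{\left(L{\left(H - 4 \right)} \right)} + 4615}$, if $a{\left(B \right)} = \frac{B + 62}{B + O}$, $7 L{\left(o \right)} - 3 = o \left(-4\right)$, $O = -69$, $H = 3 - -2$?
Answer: $\frac{484}{2233227} \approx 0.00021673$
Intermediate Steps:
$H = 5$ ($H = 3 + 2 = 5$)
$L{\left(o \right)} = \frac{3}{7} - \frac{4 o}{7}$ ($L{\left(o \right)} = \frac{3}{7} + \frac{o \left(-4\right)}{7} = \frac{3}{7} + \frac{\left(-4\right) o}{7} = \frac{3}{7} - \frac{4 o}{7}$)
$a{\left(B \right)} = \frac{62 + B}{-69 + B}$ ($a{\left(B \right)} = \frac{B + 62}{B - 69} = \frac{62 + B}{-69 + B}$)
$\frac{1}{a{\left(L{\left(H - 4 \right)} \right)} + 4615} = \frac{1}{\frac{62 + \left(\frac{3}{7} - \frac{4 \left(5 - 4\right)}{7}\right)}{-69 + \left(\frac{3}{7} - \frac{4 \left(5 - 4\right)}{7}\right)} + 4615} = \frac{1}{\frac{62 + \left(\frac{3}{7} - \frac{4}{7}\right)}{-69 + \left(\frac{3}{7} - \frac{4}{7}\right)} + 4615} = \frac{1}{\frac{62 - \frac{1}{7}}{-69 - \frac{1}{7}} + 4615} = \frac{1}{\frac{1}{- \frac{484}{7}} \cdot \frac{433}{7} + 4615} = \frac{1}{\left(- \frac{7}{484}\right) \frac{433}{7} + 4615} = \frac{1}{- \frac{433}{484} + 4615} = \frac{1}{\frac{2233227}{484}} = \frac{484}{2233227}$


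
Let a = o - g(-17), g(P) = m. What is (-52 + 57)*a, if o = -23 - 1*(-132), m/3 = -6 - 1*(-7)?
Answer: 530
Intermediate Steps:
m = 3 (m = 3*(-6 - 1*(-7)) = 3*(-6 + 7) = 3*1 = 3)
g(P) = 3
o = 109 (o = -23 + 132 = 109)
a = 106 (a = 109 - 1*3 = 109 - 3 = 106)
(-52 + 57)*a = (-52 + 57)*106 = 5*106 = 530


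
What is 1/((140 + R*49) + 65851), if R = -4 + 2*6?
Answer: 1/66383 ≈ 1.5064e-5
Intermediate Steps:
R = 8 (R = -4 + 12 = 8)
1/((140 + R*49) + 65851) = 1/((140 + 8*49) + 65851) = 1/((140 + 392) + 65851) = 1/(532 + 65851) = 1/66383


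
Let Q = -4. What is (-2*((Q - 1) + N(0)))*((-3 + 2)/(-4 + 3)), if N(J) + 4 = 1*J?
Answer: 18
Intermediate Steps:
N(J) = -4 + J (N(J) = -4 + 1*J = -4 + J)
(-2*((Q - 1) + N(0)))*((-3 + 2)/(-4 + 3)) = (-2*((-4 - 1) + (-4 + 0)))*((-3 + 2)/(-4 + 3)) = (-2*(-5 - 4))*(-1/(-1)) = (-2*(-9))*(-1*(-1)) = 18*1 = 18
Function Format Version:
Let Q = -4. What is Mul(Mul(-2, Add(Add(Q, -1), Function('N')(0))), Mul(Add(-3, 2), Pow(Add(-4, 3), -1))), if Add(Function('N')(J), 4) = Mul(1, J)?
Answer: 18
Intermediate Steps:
Function('N')(J) = Add(-4, J) (Function('N')(J) = Add(-4, Mul(1, J)) = Add(-4, J))
Mul(Mul(-2, Add(Add(Q, -1), Function('N')(0))), Mul(Add(-3, 2), Pow(Add(-4, 3), -1))) = Mul(Mul(-2, Add(Add(-4, -1), Add(-4, 0))), Mul(Add(-3, 2), Pow(Add(-4, 3), -1))) = Mul(Mul(-2, Add(-5, -4)), Mul(-1, Pow(-1, -1))) = Mul(Mul(-2, -9), Mul(-1, -1)) = Mul(18, 1) = 18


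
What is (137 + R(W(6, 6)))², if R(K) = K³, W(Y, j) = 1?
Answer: 19044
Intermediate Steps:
(137 + R(W(6, 6)))² = (137 + 1³)² = (137 + 1)² = 138² = 19044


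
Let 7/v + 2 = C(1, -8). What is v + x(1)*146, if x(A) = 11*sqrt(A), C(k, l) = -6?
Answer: 12841/8 ≈ 1605.1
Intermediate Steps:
v = -7/8 (v = 7/(-2 - 6) = 7/(-8) = 7*(-1/8) = -7/8 ≈ -0.87500)
v + x(1)*146 = -7/8 + (11*sqrt(1))*146 = -7/8 + (11*1)*146 = -7/8 + 11*146 = -7/8 + 1606 = 12841/8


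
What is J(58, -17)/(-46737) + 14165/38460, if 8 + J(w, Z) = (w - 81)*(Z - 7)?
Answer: 42740491/119833668 ≈ 0.35667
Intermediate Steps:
J(w, Z) = -8 + (-81 + w)*(-7 + Z) (J(w, Z) = -8 + (w - 81)*(Z - 7) = -8 + (-81 + w)*(-7 + Z))
J(58, -17)/(-46737) + 14165/38460 = (559 - 81*(-17) - 7*58 - 17*58)/(-46737) + 14165/38460 = (559 + 1377 - 406 - 986)*(-1/46737) + 14165*(1/38460) = 544*(-1/46737) + 2833/7692 = -544/46737 + 2833/7692 = 42740491/119833668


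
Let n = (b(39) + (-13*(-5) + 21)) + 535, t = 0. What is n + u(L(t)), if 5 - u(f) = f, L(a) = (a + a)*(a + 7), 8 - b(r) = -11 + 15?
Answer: 630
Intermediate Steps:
b(r) = 4 (b(r) = 8 - (-11 + 15) = 8 - 1*4 = 8 - 4 = 4)
L(a) = 2*a*(7 + a) (L(a) = (2*a)*(7 + a) = 2*a*(7 + a))
u(f) = 5 - f
n = 625 (n = (4 + (-13*(-5) + 21)) + 535 = (4 + (65 + 21)) + 535 = (4 + 86) + 535 = 90 + 535 = 625)
n + u(L(t)) = 625 + (5 - 2*0*(7 + 0)) = 625 + (5 - 2*0*7) = 625 + (5 - 1*0) = 625 + (5 + 0) = 625 + 5 = 630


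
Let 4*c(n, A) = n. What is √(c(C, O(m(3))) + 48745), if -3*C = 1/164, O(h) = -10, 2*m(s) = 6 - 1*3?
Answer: 53*√4200573/492 ≈ 220.78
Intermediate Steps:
m(s) = 3/2 (m(s) = (6 - 1*3)/2 = (6 - 3)/2 = (½)*3 = 3/2)
C = -1/492 (C = -⅓/164 = -⅓*1/164 = -1/492 ≈ -0.0020325)
c(n, A) = n/4
√(c(C, O(m(3))) + 48745) = √((¼)*(-1/492) + 48745) = √(-1/1968 + 48745) = √(95930159/1968) = 53*√4200573/492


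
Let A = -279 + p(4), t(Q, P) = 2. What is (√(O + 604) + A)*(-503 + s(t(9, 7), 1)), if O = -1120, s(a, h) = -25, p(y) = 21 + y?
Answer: 134112 - 1056*I*√129 ≈ 1.3411e+5 - 11994.0*I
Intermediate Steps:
A = -254 (A = -279 + (21 + 4) = -279 + 25 = -254)
(√(O + 604) + A)*(-503 + s(t(9, 7), 1)) = (√(-1120 + 604) - 254)*(-503 - 25) = (√(-516) - 254)*(-528) = (2*I*√129 - 254)*(-528) = (-254 + 2*I*√129)*(-528) = 134112 - 1056*I*√129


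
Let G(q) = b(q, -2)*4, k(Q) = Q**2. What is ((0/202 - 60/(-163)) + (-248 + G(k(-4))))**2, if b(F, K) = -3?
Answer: 1790982400/26569 ≈ 67409.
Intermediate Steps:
G(q) = -12 (G(q) = -3*4 = -12)
((0/202 - 60/(-163)) + (-248 + G(k(-4))))**2 = ((0/202 - 60/(-163)) + (-248 - 12))**2 = ((0*(1/202) - 60*(-1/163)) - 260)**2 = ((0 + 60/163) - 260)**2 = (60/163 - 260)**2 = (-42320/163)**2 = 1790982400/26569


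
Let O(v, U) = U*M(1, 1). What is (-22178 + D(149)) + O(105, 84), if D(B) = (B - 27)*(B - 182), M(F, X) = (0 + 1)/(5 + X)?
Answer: -26190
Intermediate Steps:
M(F, X) = 1/(5 + X)
D(B) = (-182 + B)*(-27 + B) (D(B) = (-27 + B)*(-182 + B) = (-182 + B)*(-27 + B))
O(v, U) = U/6 (O(v, U) = U/(5 + 1) = U/6)
(-22178 + D(149)) + O(105, 84) = (-22178 + (4914 + 149² - 209*149)) + (⅙)*84 = (-22178 + (4914 + 22201 - 31141)) + 14 = (-22178 - 4026) + 14 = -26204 + 14 = -26190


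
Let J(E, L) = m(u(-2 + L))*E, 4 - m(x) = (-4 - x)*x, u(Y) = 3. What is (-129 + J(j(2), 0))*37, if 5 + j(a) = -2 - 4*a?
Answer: -18648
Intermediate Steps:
j(a) = -7 - 4*a (j(a) = -5 + (-2 - 4*a) = -7 - 4*a)
m(x) = 4 - x*(-4 - x) (m(x) = 4 - (-4 - x)*x = 4 - x*(-4 - x))
J(E, L) = 25*E (J(E, L) = (4 + 3**2 + 4*3)*E = (4 + 9 + 12)*E = 25*E)
(-129 + J(j(2), 0))*37 = (-129 + 25*(-7 - 4*2))*37 = (-129 + 25*(-7 - 8))*37 = (-129 + 25*(-15))*37 = (-129 - 375)*37 = -504*37 = -18648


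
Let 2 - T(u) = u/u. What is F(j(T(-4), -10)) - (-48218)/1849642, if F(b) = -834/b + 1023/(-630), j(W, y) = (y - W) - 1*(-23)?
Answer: -6904031783/97106205 ≈ -71.098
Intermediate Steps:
T(u) = 1 (T(u) = 2 - u/u = 2 - 1*1 = 2 - 1 = 1)
j(W, y) = 23 + y - W (j(W, y) = (y - W) + 23 = 23 + y - W)
F(b) = -341/210 - 834/b (F(b) = -834/b + 1023*(-1/630) = -834/b - 341/210 = -341/210 - 834/b)
F(j(T(-4), -10)) - (-48218)/1849642 = (-341/210 - 834/(23 - 10 - 1*1)) - (-48218)/1849642 = (-341/210 - 834/(23 - 10 - 1)) - (-48218)/1849642 = (-341/210 - 834/12) - 1*(-24109/924821) = (-341/210 - 834*1/12) + 24109/924821 = (-341/210 - 139/2) + 24109/924821 = -7468/105 + 24109/924821 = -6904031783/97106205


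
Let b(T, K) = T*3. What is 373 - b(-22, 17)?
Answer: 439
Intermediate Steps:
b(T, K) = 3*T
373 - b(-22, 17) = 373 - 3*(-22) = 373 - 1*(-66) = 373 + 66 = 439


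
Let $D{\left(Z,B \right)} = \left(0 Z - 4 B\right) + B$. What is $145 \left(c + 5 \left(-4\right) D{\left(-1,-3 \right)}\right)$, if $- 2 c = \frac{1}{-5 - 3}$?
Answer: $- \frac{417455}{16} \approx -26091.0$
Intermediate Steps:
$D{\left(Z,B \right)} = - 3 B$ ($D{\left(Z,B \right)} = \left(0 - 4 B\right) + B = - 4 B + B = - 3 B$)
$c = \frac{1}{16}$ ($c = - \frac{1}{2 \left(-5 - 3\right)} = - \frac{1}{2 \left(-8\right)} = \left(- \frac{1}{2}\right) \left(- \frac{1}{8}\right) = \frac{1}{16} \approx 0.0625$)
$145 \left(c + 5 \left(-4\right) D{\left(-1,-3 \right)}\right) = 145 \left(\frac{1}{16} + 5 \left(-4\right) \left(\left(-3\right) \left(-3\right)\right)\right) = 145 \left(\frac{1}{16} - 180\right) = 145 \left(- \frac{2879}{16}\right) = - \frac{417455}{16}$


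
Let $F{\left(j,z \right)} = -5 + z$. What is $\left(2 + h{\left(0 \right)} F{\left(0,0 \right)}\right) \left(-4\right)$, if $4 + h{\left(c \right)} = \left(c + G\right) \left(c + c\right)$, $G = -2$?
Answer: $-88$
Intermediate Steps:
$h{\left(c \right)} = -4 + 2 c \left(-2 + c\right)$ ($h{\left(c \right)} = -4 + \left(c - 2\right) \left(c + c\right) = -4 + \left(-2 + c\right) 2 c = -4 + 2 c \left(-2 + c\right)$)
$\left(2 + h{\left(0 \right)} F{\left(0,0 \right)}\right) \left(-4\right) = \left(2 + \left(-4 - 0 + 2 \cdot 0^{2}\right) \left(-5 + 0\right)\right) \left(-4\right) = \left(2 + \left(-4 + 0 + 2 \cdot 0\right) \left(-5\right)\right) \left(-4\right) = \left(2 + \left(-4 + 0 + 0\right) \left(-5\right)\right) \left(-4\right) = \left(2 - -20\right) \left(-4\right) = \left(2 + 20\right) \left(-4\right) = 22 \left(-4\right) = -88$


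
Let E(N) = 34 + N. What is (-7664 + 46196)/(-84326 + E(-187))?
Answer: -38532/84479 ≈ -0.45611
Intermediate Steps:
(-7664 + 46196)/(-84326 + E(-187)) = (-7664 + 46196)/(-84326 + (34 - 187)) = 38532/(-84326 - 153) = 38532/(-84479) = 38532*(-1/84479) = -38532/84479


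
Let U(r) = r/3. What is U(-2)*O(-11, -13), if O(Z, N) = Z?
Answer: 22/3 ≈ 7.3333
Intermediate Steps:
U(r) = r/3 (U(r) = r*(⅓) = r/3)
U(-2)*O(-11, -13) = ((⅓)*(-2))*(-11) = -⅔*(-11) = 22/3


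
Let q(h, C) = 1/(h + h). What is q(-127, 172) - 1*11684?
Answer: -2967737/254 ≈ -11684.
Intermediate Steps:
q(h, C) = 1/(2*h)
q(-127, 172) - 1*11684 = (½)/(-127) - 1*11684 = (½)*(-1/127) - 11684 = -1/254 - 11684 = -2967737/254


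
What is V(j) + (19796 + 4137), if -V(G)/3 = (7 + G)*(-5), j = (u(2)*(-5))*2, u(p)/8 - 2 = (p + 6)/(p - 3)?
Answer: 31238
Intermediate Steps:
u(p) = 16 + 8*(6 + p)/(-3 + p) (u(p) = 16 + 8*((p + 6)/(p - 3)) = 16 + 8*((6 + p)/(-3 + p)) = 16 + 8*(6 + p)/(-3 + p))
j = 480 (j = ((24*2/(-3 + 2))*(-5))*2 = ((24*2/(-1))*(-5))*2 = ((24*2*(-1))*(-5))*2 = -48*(-5)*2 = 240*2 = 480)
V(G) = 105 + 15*G (V(G) = -3*(7 + G)*(-5) = -3*(-35 - 5*G) = 105 + 15*G)
V(j) + (19796 + 4137) = (105 + 15*480) + (19796 + 4137) = (105 + 7200) + 23933 = 7305 + 23933 = 31238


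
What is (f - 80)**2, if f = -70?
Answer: 22500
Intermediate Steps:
(f - 80)**2 = (-70 - 80)**2 = (-150)**2 = 22500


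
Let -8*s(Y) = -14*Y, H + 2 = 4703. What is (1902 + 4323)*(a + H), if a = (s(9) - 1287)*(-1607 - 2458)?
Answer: 128791073025/4 ≈ 3.2198e+10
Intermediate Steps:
H = 4701 (H = -2 + 4703 = 4701)
s(Y) = 7*Y/4 (s(Y) = -(-7)*Y/4 = 7*Y/4)
a = 20670525/4 (a = ((7/4)*9 - 1287)*(-1607 - 2458) = (63/4 - 1287)*(-4065) = -5085/4*(-4065) = 20670525/4 ≈ 5.1676e+6)
(1902 + 4323)*(a + H) = (1902 + 4323)*(20670525/4 + 4701) = 6225*(20689329/4) = 128791073025/4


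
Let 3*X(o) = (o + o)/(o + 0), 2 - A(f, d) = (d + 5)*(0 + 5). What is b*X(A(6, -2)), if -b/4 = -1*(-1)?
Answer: -8/3 ≈ -2.6667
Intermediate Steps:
A(f, d) = -23 - 5*d (A(f, d) = 2 - (d + 5)*(0 + 5) = 2 - (5 + d)*5 = 2 - (25 + 5*d) = 2 + (-25 - 5*d) = -23 - 5*d)
X(o) = ⅔ (X(o) = ((o + o)/(o + 0))/3 = ((2*o)/o)/3 = (⅓)*2 = ⅔)
b = -4 (b = -(-4)*(-1) = -4*1 = -4)
b*X(A(6, -2)) = -4*⅔ = -8/3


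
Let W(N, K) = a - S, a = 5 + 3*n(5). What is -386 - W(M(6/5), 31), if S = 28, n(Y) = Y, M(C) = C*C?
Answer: -378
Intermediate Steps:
M(C) = C²
a = 20 (a = 5 + 3*5 = 5 + 15 = 20)
W(N, K) = -8 (W(N, K) = 20 - 1*28 = 20 - 28 = -8)
-386 - W(M(6/5), 31) = -386 - 1*(-8) = -386 + 8 = -378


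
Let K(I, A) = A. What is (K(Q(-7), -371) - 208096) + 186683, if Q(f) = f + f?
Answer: -21784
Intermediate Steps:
Q(f) = 2*f
(K(Q(-7), -371) - 208096) + 186683 = (-371 - 208096) + 186683 = -208467 + 186683 = -21784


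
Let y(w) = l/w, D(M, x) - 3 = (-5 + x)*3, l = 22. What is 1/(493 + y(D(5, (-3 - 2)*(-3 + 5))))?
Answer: 21/10342 ≈ 0.0020306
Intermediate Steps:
D(M, x) = -12 + 3*x (D(M, x) = 3 + (-5 + x)*3 = 3 + (-15 + 3*x) = -12 + 3*x)
y(w) = 22/w
1/(493 + y(D(5, (-3 - 2)*(-3 + 5)))) = 1/(493 + 22/(-12 + 3*((-3 - 2)*(-3 + 5)))) = 1/(493 + 22/(-12 + 3*(-5*2))) = 1/(493 + 22/(-12 + 3*(-10))) = 1/(493 + 22/(-12 - 30)) = 1/(493 + 22/(-42)) = 1/(493 + 22*(-1/42)) = 1/(493 - 11/21) = 1/(10342/21) = 21/10342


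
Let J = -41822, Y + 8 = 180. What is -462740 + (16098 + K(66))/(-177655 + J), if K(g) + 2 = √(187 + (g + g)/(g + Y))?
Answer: -101560803076/219477 - √2655961/26117763 ≈ -4.6274e+5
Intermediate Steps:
Y = 172 (Y = -8 + 180 = 172)
K(g) = -2 + √(187 + 2*g/(172 + g)) (K(g) = -2 + √(187 + (g + g)/(g + 172)) = -2 + √(187 + (2*g)/(172 + g)) = -2 + √(187 + 2*g/(172 + g)))
-462740 + (16098 + K(66))/(-177655 + J) = -462740 + (16098 + (-2 + √((32164 + 189*66)/(172 + 66))))/(-177655 - 41822) = -462740 + (16098 + (-2 + √((32164 + 12474)/238)))/(-219477) = -462740 + (16098 + (-2 + √((1/238)*44638)))*(-1/219477) = -462740 + (16098 + (-2 + √(22319/119)))*(-1/219477) = -462740 + (16098 + (-2 + √2655961/119))*(-1/219477) = -462740 + (16096 + √2655961/119)*(-1/219477) = -462740 + (-16096/219477 - √2655961/26117763) = -101560803076/219477 - √2655961/26117763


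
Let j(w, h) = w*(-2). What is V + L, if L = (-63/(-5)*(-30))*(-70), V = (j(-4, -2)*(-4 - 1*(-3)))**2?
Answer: 26524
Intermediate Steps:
j(w, h) = -2*w
V = 64 (V = ((-2*(-4))*(-4 - 1*(-3)))**2 = (8*(-4 + 3))**2 = (8*(-1))**2 = (-8)**2 = 64)
L = 26460 (L = (-63*(-1/5)*(-30))*(-70) = ((63/5)*(-30))*(-70) = -378*(-70) = 26460)
V + L = 64 + 26460 = 26524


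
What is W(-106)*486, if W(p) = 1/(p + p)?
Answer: -243/106 ≈ -2.2925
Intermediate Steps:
W(p) = 1/(2*p)
W(-106)*486 = ((1/2)/(-106))*486 = ((1/2)*(-1/106))*486 = -1/212*486 = -243/106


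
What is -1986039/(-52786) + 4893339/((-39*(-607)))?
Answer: 101771764567/416534326 ≈ 244.33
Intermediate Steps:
-1986039/(-52786) + 4893339/((-39*(-607))) = -1986039*(-1/52786) + 4893339/23673 = 1986039/52786 + 4893339*(1/23673) = 1986039/52786 + 1631113/7891 = 101771764567/416534326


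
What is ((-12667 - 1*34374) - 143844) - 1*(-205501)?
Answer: 14616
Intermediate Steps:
((-12667 - 1*34374) - 143844) - 1*(-205501) = ((-12667 - 34374) - 143844) + 205501 = (-47041 - 143844) + 205501 = -190885 + 205501 = 14616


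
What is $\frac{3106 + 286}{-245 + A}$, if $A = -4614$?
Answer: $- \frac{3392}{4859} \approx -0.69809$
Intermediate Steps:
$\frac{3106 + 286}{-245 + A} = \frac{3106 + 286}{-245 - 4614} = \frac{3392}{-4859} = 3392 \left(- \frac{1}{4859}\right) = - \frac{3392}{4859}$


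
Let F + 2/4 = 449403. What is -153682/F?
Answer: -307364/898805 ≈ -0.34197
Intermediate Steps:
F = 898805/2 (F = -½ + 449403 = 898805/2 ≈ 4.4940e+5)
-153682/F = -153682/898805/2 = -153682*2/898805 = -307364/898805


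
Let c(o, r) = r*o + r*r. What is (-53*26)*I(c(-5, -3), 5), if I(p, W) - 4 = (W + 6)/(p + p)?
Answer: -139867/24 ≈ -5827.8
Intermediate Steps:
c(o, r) = r² + o*r (c(o, r) = o*r + r² = r² + o*r)
I(p, W) = 4 + (6 + W)/(2*p) (I(p, W) = 4 + (W + 6)/(p + p) = 4 + (6 + W)/((2*p)) = 4 + (6 + W)*(1/(2*p)) = 4 + (6 + W)/(2*p))
(-53*26)*I(c(-5, -3), 5) = (-53*26)*((6 + 5 + 8*(-3*(-5 - 3)))/(2*((-3*(-5 - 3))))) = -689*(6 + 5 + 8*(-3*(-8)))/((-3*(-8))) = -689*(6 + 5 + 8*24)/24 = -689*(6 + 5 + 192)/24 = -689*203/24 = -1378*203/48 = -139867/24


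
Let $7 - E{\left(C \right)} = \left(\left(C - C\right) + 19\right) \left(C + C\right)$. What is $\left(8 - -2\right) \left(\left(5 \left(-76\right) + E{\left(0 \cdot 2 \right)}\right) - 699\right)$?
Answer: $-10720$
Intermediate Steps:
$E{\left(C \right)} = 7 - 38 C$ ($E{\left(C \right)} = 7 - \left(\left(C - C\right) + 19\right) \left(C + C\right) = 7 - \left(0 + 19\right) 2 C = 7 - 19 \cdot 2 C = 7 - 38 C$)
$\left(8 - -2\right) \left(\left(5 \left(-76\right) + E{\left(0 \cdot 2 \right)}\right) - 699\right) = \left(8 - -2\right) \left(\left(5 \left(-76\right) + \left(7 - 38 \cdot 0 \cdot 2\right)\right) - 699\right) = \left(8 + 2\right) \left(\left(-380 + \left(7 - 0\right)\right) - 699\right) = 10 \left(\left(-380 + \left(7 + 0\right)\right) - 699\right) = 10 \left(\left(-380 + 7\right) - 699\right) = 10 \left(-373 - 699\right) = 10 \left(-1072\right) = -10720$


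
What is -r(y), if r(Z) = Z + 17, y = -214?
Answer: 197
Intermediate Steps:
r(Z) = 17 + Z
-r(y) = -(17 - 214) = -1*(-197) = 197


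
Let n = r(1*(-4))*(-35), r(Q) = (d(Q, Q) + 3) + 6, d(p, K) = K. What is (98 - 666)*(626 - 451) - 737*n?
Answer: 29575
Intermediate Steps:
r(Q) = 9 + Q (r(Q) = (Q + 3) + 6 = (3 + Q) + 6 = 9 + Q)
n = -175 (n = (9 + 1*(-4))*(-35) = (9 - 4)*(-35) = 5*(-35) = -175)
(98 - 666)*(626 - 451) - 737*n = (98 - 666)*(626 - 451) - 737*(-175) = -568*175 + 128975 = -99400 + 128975 = 29575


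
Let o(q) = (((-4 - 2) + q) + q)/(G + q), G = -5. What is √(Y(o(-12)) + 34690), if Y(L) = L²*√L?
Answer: √(2897343490 + 15300*√510)/289 ≈ 186.26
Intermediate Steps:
o(q) = (-6 + 2*q)/(-5 + q) (o(q) = (((-4 - 2) + q) + q)/(-5 + q) = ((-6 + q) + q)/(-5 + q) = (-6 + 2*q)/(-5 + q))
Y(L) = L^(5/2)
√(Y(o(-12)) + 34690) = √((2*(-3 - 12)/(-5 - 12))^(5/2) + 34690) = √((2*(-15)/(-17))^(5/2) + 34690) = √((2*(-1/17)*(-15))^(5/2) + 34690) = √((30/17)^(5/2) + 34690) = √(900*√510/4913 + 34690) = √(34690 + 900*√510/4913)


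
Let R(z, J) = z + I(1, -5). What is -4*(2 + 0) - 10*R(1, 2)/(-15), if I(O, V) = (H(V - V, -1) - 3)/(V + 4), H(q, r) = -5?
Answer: -2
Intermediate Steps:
I(O, V) = -8/(4 + V) (I(O, V) = (-5 - 3)/(V + 4) = -8/(4 + V))
R(z, J) = 8 + z (R(z, J) = z - 8/(4 - 5) = z - 8/(-1) = z - 8*(-1) = z + 8 = 8 + z)
-4*(2 + 0) - 10*R(1, 2)/(-15) = -4*(2 + 0) - 10*(8 + 1)/(-15) = -4*2 - 90*(-1)/15 = -8 - 10*(-⅗) = -8 + 6 = -2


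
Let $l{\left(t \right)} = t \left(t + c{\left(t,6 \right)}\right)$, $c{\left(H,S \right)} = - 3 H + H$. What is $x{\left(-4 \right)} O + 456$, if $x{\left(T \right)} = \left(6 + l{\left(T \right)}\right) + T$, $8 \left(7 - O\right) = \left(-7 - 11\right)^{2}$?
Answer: $925$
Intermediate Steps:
$c{\left(H,S \right)} = - 2 H$
$l{\left(t \right)} = - t^{2}$ ($l{\left(t \right)} = t \left(t - 2 t\right) = t \left(- t\right) = - t^{2}$)
$O = - \frac{67}{2}$ ($O = 7 - \frac{\left(-7 - 11\right)^{2}}{8} = 7 - \frac{\left(-18\right)^{2}}{8} = 7 - \frac{81}{2} = - \frac{67}{2} \approx -33.5$)
$x{\left(T \right)} = 6 + T - T^{2}$ ($x{\left(T \right)} = \left(6 - T^{2}\right) + T = 6 + T - T^{2}$)
$x{\left(-4 \right)} O + 456 = \left(6 - 4 - \left(-4\right)^{2}\right) \left(- \frac{67}{2}\right) + 456 = \left(6 - 4 - 16\right) \left(- \frac{67}{2}\right) + 456 = \left(-14\right) \left(- \frac{67}{2}\right) + 456 = 469 + 456 = 925$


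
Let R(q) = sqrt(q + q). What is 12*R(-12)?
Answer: 24*I*sqrt(6) ≈ 58.788*I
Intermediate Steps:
R(q) = sqrt(2)*sqrt(q) (R(q) = sqrt(2*q) = sqrt(2)*sqrt(q))
12*R(-12) = 12*(sqrt(2)*sqrt(-12)) = 12*(sqrt(2)*(2*I*sqrt(3))) = 12*(2*I*sqrt(6)) = 24*I*sqrt(6)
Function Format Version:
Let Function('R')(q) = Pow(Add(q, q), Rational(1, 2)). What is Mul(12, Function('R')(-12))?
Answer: Mul(24, I, Pow(6, Rational(1, 2))) ≈ Mul(58.788, I)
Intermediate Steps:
Function('R')(q) = Mul(Pow(2, Rational(1, 2)), Pow(q, Rational(1, 2))) (Function('R')(q) = Pow(Mul(2, q), Rational(1, 2)) = Mul(Pow(2, Rational(1, 2)), Pow(q, Rational(1, 2))))
Mul(12, Function('R')(-12)) = Mul(12, Mul(Pow(2, Rational(1, 2)), Pow(-12, Rational(1, 2)))) = Mul(12, Mul(Pow(2, Rational(1, 2)), Mul(2, I, Pow(3, Rational(1, 2))))) = Mul(12, Mul(2, I, Pow(6, Rational(1, 2)))) = Mul(24, I, Pow(6, Rational(1, 2)))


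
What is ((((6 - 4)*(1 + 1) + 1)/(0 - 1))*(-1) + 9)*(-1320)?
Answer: -18480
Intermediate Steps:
((((6 - 4)*(1 + 1) + 1)/(0 - 1))*(-1) + 9)*(-1320) = (((2*2 + 1)/(-1))*(-1) + 9)*(-1320) = (((4 + 1)*(-1))*(-1) + 9)*(-1320) = ((5*(-1))*(-1) + 9)*(-1320) = (-5*(-1) + 9)*(-1320) = (5 + 9)*(-1320) = 14*(-1320) = -18480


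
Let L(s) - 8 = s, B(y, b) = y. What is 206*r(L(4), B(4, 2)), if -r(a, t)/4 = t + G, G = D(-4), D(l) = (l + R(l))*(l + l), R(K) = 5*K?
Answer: -161504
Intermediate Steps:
L(s) = 8 + s
D(l) = 12*l² (D(l) = (l + 5*l)*(l + l) = (6*l)*(2*l) = 12*l²)
G = 192 (G = 12*(-4)² = 12*16 = 192)
r(a, t) = -768 - 4*t (r(a, t) = -4*(t + 192) = -4*(192 + t) = -768 - 4*t)
206*r(L(4), B(4, 2)) = 206*(-768 - 4*4) = 206*(-768 - 16) = 206*(-784) = -161504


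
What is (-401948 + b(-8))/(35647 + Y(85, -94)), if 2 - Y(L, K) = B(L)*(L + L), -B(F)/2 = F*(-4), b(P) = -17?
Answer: 23645/4703 ≈ 5.0276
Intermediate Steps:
B(F) = 8*F (B(F) = -2*F*(-4) = -(-8)*F = 8*F)
Y(L, K) = 2 - 16*L² (Y(L, K) = 2 - 8*L*(L + L) = 2 - 8*L*2*L = 2 - 16*L²)
(-401948 + b(-8))/(35647 + Y(85, -94)) = (-401948 - 17)/(35647 + (2 - 16*85²)) = -401965/(35647 + (2 - 16*7225)) = -401965/(35647 + (2 - 115600)) = -401965/(35647 - 115598) = -401965/(-79951) = -401965*(-1/79951) = 23645/4703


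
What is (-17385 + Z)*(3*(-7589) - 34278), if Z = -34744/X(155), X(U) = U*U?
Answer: 4765646190921/4805 ≈ 9.9181e+8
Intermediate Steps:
X(U) = U**2
Z = -34744/24025 (Z = -34744/(155**2) = -34744/24025 ≈ -1.4462)
(-17385 + Z)*(3*(-7589) - 34278) = (-17385 - 34744/24025)*(3*(-7589) - 34278) = -417709369*(-22767 - 34278)/24025 = -417709369/24025*(-57045) = 4765646190921/4805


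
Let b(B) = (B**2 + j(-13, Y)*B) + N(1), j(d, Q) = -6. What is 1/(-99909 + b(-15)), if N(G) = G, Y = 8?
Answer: -1/99593 ≈ -1.0041e-5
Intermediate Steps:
b(B) = 1 + B**2 - 6*B (b(B) = (B**2 - 6*B) + 1 = 1 + B**2 - 6*B)
1/(-99909 + b(-15)) = 1/(-99909 + (1 + (-15)**2 - 6*(-15))) = 1/(-99909 + (1 + 225 + 90)) = 1/(-99909 + 316) = 1/(-99593) = -1/99593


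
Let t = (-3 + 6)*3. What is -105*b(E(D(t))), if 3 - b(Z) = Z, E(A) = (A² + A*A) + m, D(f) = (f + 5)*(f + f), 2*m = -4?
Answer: 13335315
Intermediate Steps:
m = -2 (m = (½)*(-4) = -2)
t = 9 (t = 3*3 = 9)
D(f) = 2*f*(5 + f) (D(f) = (5 + f)*(2*f) = 2*f*(5 + f))
E(A) = -2 + 2*A² (E(A) = (A² + A*A) - 2 = (A² + A²) - 2 = 2*A² - 2 = -2 + 2*A²)
b(Z) = 3 - Z
-105*b(E(D(t))) = -105*(3 - (-2 + 2*(2*9*(5 + 9))²)) = -105*(3 - (-2 + 2*(2*9*14)²)) = -105*(3 - (-2 + 2*252²)) = -105*(3 - (-2 + 2*63504)) = -105*(3 - (-2 + 127008)) = -105*(3 - 1*127006) = -105*(3 - 127006) = -105*(-127003) = 13335315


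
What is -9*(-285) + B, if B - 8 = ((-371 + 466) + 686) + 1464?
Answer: 4818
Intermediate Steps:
B = 2253 (B = 8 + (((-371 + 466) + 686) + 1464) = 8 + ((95 + 686) + 1464) = 8 + (781 + 1464) = 8 + 2245 = 2253)
-9*(-285) + B = -9*(-285) + 2253 = 2565 + 2253 = 4818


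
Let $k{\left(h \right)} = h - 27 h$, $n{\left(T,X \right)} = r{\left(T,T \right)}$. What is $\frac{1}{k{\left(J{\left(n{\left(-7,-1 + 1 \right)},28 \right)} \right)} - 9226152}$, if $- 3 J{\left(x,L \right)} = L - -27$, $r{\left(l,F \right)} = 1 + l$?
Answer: $- \frac{3}{27677026} \approx -1.0839 \cdot 10^{-7}$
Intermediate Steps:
$n{\left(T,X \right)} = 1 + T$
$J{\left(x,L \right)} = -9 - \frac{L}{3}$ ($J{\left(x,L \right)} = - \frac{L - -27}{3} = - \frac{L + 27}{3} = - \frac{27 + L}{3} = -9 - \frac{L}{3}$)
$k{\left(h \right)} = - 26 h$
$\frac{1}{k{\left(J{\left(n{\left(-7,-1 + 1 \right)},28 \right)} \right)} - 9226152} = \frac{1}{- 26 \left(-9 - \frac{28}{3}\right) - 9226152} = \frac{1}{\left(-26\right) \left(- \frac{55}{3}\right) - 9226152} = \frac{1}{\frac{1430}{3} - 9226152} = \frac{1}{- \frac{27677026}{3}} = - \frac{3}{27677026}$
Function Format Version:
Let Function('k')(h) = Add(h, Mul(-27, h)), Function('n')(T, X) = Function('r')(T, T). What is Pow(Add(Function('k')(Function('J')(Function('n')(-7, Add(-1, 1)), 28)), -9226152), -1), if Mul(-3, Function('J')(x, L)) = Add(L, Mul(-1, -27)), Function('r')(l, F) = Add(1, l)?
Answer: Rational(-3, 27677026) ≈ -1.0839e-7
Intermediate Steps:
Function('n')(T, X) = Add(1, T)
Function('J')(x, L) = Add(-9, Mul(Rational(-1, 3), L)) (Function('J')(x, L) = Mul(Rational(-1, 3), Add(L, Mul(-1, -27))) = Mul(Rational(-1, 3), Add(L, 27)) = Mul(Rational(-1, 3), Add(27, L)) = Add(-9, Mul(Rational(-1, 3), L)))
Function('k')(h) = Mul(-26, h)
Pow(Add(Function('k')(Function('J')(Function('n')(-7, Add(-1, 1)), 28)), -9226152), -1) = Pow(Add(Mul(-26, Add(-9, Mul(Rational(-1, 3), 28))), -9226152), -1) = Pow(Add(Mul(-26, Add(-9, Rational(-28, 3))), -9226152), -1) = Pow(Add(Mul(-26, Rational(-55, 3)), -9226152), -1) = Pow(Add(Rational(1430, 3), -9226152), -1) = Pow(Rational(-27677026, 3), -1) = Rational(-3, 27677026)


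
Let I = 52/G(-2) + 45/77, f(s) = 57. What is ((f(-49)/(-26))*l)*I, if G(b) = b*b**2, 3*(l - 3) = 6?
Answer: 259635/4004 ≈ 64.844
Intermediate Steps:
l = 5 (l = 3 + (1/3)*6 = 3 + 2 = 5)
G(b) = b**3
I = -911/154 (I = 52/((-2)**3) + 45/77 = 52/(-8) + 45*(1/77) = 52*(-1/8) + 45/77 = -13/2 + 45/77 = -911/154 ≈ -5.9156)
((f(-49)/(-26))*l)*I = ((57/(-26))*5)*(-911/154) = ((57*(-1/26))*5)*(-911/154) = -57/26*5*(-911/154) = -285/26*(-911/154) = 259635/4004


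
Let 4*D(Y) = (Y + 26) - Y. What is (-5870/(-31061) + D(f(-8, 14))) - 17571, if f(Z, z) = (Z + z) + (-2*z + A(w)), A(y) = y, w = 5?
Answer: -1091130129/62122 ≈ -17564.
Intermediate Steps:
f(Z, z) = 5 + Z - z (f(Z, z) = (Z + z) + (-2*z + 5) = (Z + z) + (5 - 2*z) = 5 + Z - z)
D(Y) = 13/2 (D(Y) = ((Y + 26) - Y)/4 = ((26 + Y) - Y)/4 = (¼)*26 = 13/2)
(-5870/(-31061) + D(f(-8, 14))) - 17571 = (-5870/(-31061) + 13/2) - 17571 = (-5870*(-1/31061) + 13/2) - 17571 = (5870/31061 + 13/2) - 17571 = 415533/62122 - 17571 = -1091130129/62122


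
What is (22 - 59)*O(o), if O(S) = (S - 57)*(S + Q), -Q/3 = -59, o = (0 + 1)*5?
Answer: 350168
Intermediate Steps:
o = 5 (o = 1*5 = 5)
Q = 177 (Q = -3*(-59) = 177)
O(S) = (-57 + S)*(177 + S) (O(S) = (S - 57)*(S + 177) = (-57 + S)*(177 + S))
(22 - 59)*O(o) = (22 - 59)*(-10089 + 5**2 + 120*5) = -37*(-10089 + 25 + 600) = -37*(-9464) = 350168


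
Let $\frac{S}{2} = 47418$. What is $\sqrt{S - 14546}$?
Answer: $\sqrt{80290} \approx 283.35$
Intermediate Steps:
$S = 94836$ ($S = 2 \cdot 47418 = 94836$)
$\sqrt{S - 14546} = \sqrt{94836 - 14546} = \sqrt{80290}$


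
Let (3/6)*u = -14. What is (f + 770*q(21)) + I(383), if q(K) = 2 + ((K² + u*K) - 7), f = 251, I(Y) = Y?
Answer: -116406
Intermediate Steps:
u = -28 (u = 2*(-14) = -28)
q(K) = -5 + K² - 28*K (q(K) = 2 + ((K² - 28*K) - 7) = 2 + (-7 + K² - 28*K) = -5 + K² - 28*K)
(f + 770*q(21)) + I(383) = (251 + 770*(-5 + 21² - 28*21)) + 383 = (251 + 770*(-5 + 441 - 588)) + 383 = (251 + 770*(-152)) + 383 = (251 - 117040) + 383 = -116789 + 383 = -116406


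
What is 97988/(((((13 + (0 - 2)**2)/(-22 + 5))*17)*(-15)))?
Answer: 5764/15 ≈ 384.27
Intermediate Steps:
97988/(((((13 + (0 - 2)**2)/(-22 + 5))*17)*(-15))) = 97988/(((((13 + (-2)**2)/(-17))*17)*(-15))) = 97988/(((((13 + 4)*(-1/17))*17)*(-15))) = 97988/((((17*(-1/17))*17)*(-15))) = 97988/((-1*17*(-15))) = 97988/((-17*(-15))) = 97988/255 = 97988*(1/255) = 5764/15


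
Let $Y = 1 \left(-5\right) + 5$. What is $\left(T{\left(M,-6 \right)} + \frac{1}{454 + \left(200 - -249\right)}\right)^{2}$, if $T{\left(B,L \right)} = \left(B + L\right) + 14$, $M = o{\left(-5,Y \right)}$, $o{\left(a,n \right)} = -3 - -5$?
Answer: $\frac{81558961}{815409} \approx 100.02$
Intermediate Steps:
$Y = 0$ ($Y = -5 + 5 = 0$)
$o{\left(a,n \right)} = 2$ ($o{\left(a,n \right)} = -3 + 5 = 2$)
$M = 2$
$T{\left(B,L \right)} = 14 + B + L$
$\left(T{\left(M,-6 \right)} + \frac{1}{454 + \left(200 - -249\right)}\right)^{2} = \left(\left(14 + 2 - 6\right) + \frac{1}{454 + \left(200 - -249\right)}\right)^{2} = \left(10 + \frac{1}{454 + \left(200 + 249\right)}\right)^{2} = \left(10 + \frac{1}{454 + 449}\right)^{2} = \left(10 + \frac{1}{903}\right)^{2} = \left(\frac{9031}{903}\right)^{2} = \frac{81558961}{815409}$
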